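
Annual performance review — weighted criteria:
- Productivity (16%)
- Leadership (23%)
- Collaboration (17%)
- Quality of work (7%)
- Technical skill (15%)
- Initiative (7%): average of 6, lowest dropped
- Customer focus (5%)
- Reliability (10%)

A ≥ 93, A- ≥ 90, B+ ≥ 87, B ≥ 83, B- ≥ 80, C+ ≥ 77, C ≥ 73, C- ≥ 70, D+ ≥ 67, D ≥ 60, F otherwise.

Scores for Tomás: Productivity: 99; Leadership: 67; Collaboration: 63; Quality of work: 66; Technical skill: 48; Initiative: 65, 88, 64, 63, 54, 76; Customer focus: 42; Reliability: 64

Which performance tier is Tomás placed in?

Initiative: drop 54 → average of remaining 5 = 356/5 = 71.2
Weighted total:
  Productivity 99 × 0.16 = 15.84
  Leadership 67 × 0.23 = 15.41
  Collaboration 63 × 0.17 = 10.71
  Quality of work 66 × 0.07 = 4.62
  Technical skill 48 × 0.15 = 7.2
  Initiative 71.2 × 0.07 = 4.984
  Customer focus 42 × 0.05 = 2.1
  Reliability 64 × 0.1 = 6.4
Sum = 67.264
67.264 is ≥ 67 and < 70 → D+

D+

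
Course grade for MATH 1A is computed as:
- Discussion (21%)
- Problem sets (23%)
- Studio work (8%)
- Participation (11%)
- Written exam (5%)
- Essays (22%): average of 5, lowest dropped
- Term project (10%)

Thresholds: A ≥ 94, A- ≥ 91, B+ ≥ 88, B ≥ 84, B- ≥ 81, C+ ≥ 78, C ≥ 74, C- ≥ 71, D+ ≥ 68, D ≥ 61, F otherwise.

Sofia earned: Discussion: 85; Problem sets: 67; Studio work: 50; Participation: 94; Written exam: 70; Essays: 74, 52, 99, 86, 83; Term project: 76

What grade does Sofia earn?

Essays: drop 52 → average of remaining 4 = 342/4 = 85.5
Weighted total:
  Discussion 85 × 0.21 = 17.85
  Problem sets 67 × 0.23 = 15.41
  Studio work 50 × 0.08 = 4
  Participation 94 × 0.11 = 10.34
  Written exam 70 × 0.05 = 3.5
  Essays 85.5 × 0.22 = 18.81
  Term project 76 × 0.1 = 7.6
Sum = 77.51
77.51 is ≥ 74 and < 78 → C

C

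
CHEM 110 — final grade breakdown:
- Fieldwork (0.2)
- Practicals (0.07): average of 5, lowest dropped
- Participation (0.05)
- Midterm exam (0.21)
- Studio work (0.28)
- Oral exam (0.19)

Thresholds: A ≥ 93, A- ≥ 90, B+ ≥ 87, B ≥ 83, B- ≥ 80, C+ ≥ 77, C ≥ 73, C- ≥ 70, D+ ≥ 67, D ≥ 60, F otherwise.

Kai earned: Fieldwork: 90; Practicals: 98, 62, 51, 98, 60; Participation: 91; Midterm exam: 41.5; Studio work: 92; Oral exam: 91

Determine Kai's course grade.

C+

Practicals: drop 51 → average of remaining 4 = 318/4 = 79.5
Weighted total:
  Fieldwork 90 × 0.2 = 18
  Practicals 79.5 × 0.07 = 5.565
  Participation 91 × 0.05 = 4.55
  Midterm exam 41.5 × 0.21 = 8.715
  Studio work 92 × 0.28 = 25.76
  Oral exam 91 × 0.19 = 17.29
Sum = 79.88
79.88 is ≥ 77 and < 80 → C+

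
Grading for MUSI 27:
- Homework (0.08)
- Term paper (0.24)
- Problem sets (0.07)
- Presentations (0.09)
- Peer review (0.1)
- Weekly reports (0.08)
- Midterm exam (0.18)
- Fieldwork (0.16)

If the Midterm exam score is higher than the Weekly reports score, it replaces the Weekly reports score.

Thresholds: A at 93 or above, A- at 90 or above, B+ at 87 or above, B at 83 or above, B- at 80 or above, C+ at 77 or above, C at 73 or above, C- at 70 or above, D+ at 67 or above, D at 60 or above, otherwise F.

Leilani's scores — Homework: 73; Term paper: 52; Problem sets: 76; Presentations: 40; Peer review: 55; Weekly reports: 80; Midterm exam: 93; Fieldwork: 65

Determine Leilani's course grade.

Midterm exam (93) > Weekly reports (80), so Weekly reports counts as 93.
Weighted total:
  Homework 73 × 0.08 = 5.84
  Term paper 52 × 0.24 = 12.48
  Problem sets 76 × 0.07 = 5.32
  Presentations 40 × 0.09 = 3.6
  Peer review 55 × 0.1 = 5.5
  Weekly reports 93 × 0.08 = 7.44
  Midterm exam 93 × 0.18 = 16.74
  Fieldwork 65 × 0.16 = 10.4
Sum = 67.32
67.32 is ≥ 67 and < 70 → D+

D+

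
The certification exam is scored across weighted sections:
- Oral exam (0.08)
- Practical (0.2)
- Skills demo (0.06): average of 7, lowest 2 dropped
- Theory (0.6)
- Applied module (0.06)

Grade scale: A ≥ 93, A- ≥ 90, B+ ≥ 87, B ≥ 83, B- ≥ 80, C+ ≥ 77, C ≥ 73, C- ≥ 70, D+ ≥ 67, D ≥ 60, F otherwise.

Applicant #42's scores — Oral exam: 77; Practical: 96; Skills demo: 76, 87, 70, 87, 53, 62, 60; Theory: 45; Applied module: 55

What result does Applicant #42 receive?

D

Skills demo: drop 53, 60 → average of remaining 5 = 382/5 = 76.4
Weighted total:
  Oral exam 77 × 0.08 = 6.16
  Practical 96 × 0.2 = 19.2
  Skills demo 76.4 × 0.06 = 4.584
  Theory 45 × 0.6 = 27
  Applied module 55 × 0.06 = 3.3
Sum = 60.244
60.244 is ≥ 60 and < 67 → D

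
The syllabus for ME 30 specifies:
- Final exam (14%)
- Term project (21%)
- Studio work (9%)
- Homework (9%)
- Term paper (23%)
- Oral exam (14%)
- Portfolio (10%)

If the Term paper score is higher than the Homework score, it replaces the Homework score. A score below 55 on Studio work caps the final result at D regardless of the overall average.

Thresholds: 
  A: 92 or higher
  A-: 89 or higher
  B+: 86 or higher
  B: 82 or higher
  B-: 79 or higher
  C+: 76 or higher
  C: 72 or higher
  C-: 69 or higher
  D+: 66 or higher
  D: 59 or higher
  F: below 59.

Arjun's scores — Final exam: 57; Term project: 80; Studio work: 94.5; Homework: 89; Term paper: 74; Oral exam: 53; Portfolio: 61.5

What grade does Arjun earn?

Term paper (74) ≤ Homework (89), so Homework stays at 89.
Studio work score 94.5 ≥ 55: minimum met.
Weighted total:
  Final exam 57 × 0.14 = 7.98
  Term project 80 × 0.21 = 16.8
  Studio work 94.5 × 0.09 = 8.505
  Homework 89 × 0.09 = 8.01
  Term paper 74 × 0.23 = 17.02
  Oral exam 53 × 0.14 = 7.42
  Portfolio 61.5 × 0.1 = 6.15
Sum = 71.885
71.885 is ≥ 69 and < 72 → C-

C-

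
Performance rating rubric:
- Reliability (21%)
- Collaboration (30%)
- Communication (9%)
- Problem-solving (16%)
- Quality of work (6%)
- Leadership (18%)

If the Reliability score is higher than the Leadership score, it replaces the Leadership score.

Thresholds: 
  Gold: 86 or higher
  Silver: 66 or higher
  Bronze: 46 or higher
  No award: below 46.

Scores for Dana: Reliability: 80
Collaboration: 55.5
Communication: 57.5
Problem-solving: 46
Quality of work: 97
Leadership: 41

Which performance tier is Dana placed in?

Silver

Reliability (80) > Leadership (41), so Leadership counts as 80.
Weighted total:
  Reliability 80 × 0.21 = 16.8
  Collaboration 55.5 × 0.3 = 16.65
  Communication 57.5 × 0.09 = 5.175
  Problem-solving 46 × 0.16 = 7.36
  Quality of work 97 × 0.06 = 5.82
  Leadership 80 × 0.18 = 14.4
Sum = 66.205
66.205 is ≥ 66 and < 86 → Silver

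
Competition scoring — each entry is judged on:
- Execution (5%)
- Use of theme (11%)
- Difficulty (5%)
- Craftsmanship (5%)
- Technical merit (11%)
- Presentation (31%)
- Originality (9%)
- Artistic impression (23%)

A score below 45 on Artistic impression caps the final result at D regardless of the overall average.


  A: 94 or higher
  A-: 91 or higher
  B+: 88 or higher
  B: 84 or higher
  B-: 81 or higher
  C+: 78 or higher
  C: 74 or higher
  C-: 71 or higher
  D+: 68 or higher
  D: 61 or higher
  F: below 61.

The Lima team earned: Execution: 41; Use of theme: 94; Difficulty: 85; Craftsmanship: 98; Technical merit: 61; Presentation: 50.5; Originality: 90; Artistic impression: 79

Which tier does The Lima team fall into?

Artistic impression score 79 ≥ 45: minimum met.
Weighted total:
  Execution 41 × 0.05 = 2.05
  Use of theme 94 × 0.11 = 10.34
  Difficulty 85 × 0.05 = 4.25
  Craftsmanship 98 × 0.05 = 4.9
  Technical merit 61 × 0.11 = 6.71
  Presentation 50.5 × 0.31 = 15.655
  Originality 90 × 0.09 = 8.1
  Artistic impression 79 × 0.23 = 18.17
Sum = 70.175
70.175 is ≥ 68 and < 71 → D+

D+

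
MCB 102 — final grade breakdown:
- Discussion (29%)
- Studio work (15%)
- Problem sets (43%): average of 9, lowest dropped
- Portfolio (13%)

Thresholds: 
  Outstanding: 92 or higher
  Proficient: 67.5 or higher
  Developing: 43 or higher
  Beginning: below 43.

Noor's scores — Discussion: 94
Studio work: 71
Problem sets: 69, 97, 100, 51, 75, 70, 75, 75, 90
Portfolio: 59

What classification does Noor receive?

Problem sets: drop 51 → average of remaining 8 = 651/8 = 81.375
Weighted total:
  Discussion 94 × 0.29 = 27.26
  Studio work 71 × 0.15 = 10.65
  Problem sets 81.375 × 0.43 = 34.99125
  Portfolio 59 × 0.13 = 7.67
Sum = 80.57125
80.57125 is ≥ 67.5 and < 92 → Proficient

Proficient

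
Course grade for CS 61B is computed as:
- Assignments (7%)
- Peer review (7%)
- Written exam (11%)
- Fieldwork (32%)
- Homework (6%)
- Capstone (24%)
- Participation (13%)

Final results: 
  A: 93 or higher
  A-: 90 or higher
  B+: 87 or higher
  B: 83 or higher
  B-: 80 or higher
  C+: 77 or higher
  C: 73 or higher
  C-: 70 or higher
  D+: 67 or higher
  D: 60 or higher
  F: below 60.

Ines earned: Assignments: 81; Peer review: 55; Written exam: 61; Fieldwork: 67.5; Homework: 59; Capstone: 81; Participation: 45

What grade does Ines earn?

Weighted total:
  Assignments 81 × 0.07 = 5.67
  Peer review 55 × 0.07 = 3.85
  Written exam 61 × 0.11 = 6.71
  Fieldwork 67.5 × 0.32 = 21.6
  Homework 59 × 0.06 = 3.54
  Capstone 81 × 0.24 = 19.44
  Participation 45 × 0.13 = 5.85
Sum = 66.66
66.66 is ≥ 60 and < 67 → D

D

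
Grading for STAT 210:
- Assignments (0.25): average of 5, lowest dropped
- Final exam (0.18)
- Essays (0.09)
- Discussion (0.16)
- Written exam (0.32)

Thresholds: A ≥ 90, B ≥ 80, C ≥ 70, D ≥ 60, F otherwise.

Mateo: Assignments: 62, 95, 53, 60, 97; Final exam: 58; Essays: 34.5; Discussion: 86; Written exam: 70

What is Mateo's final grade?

D

Assignments: drop 53 → average of remaining 4 = 314/4 = 78.5
Weighted total:
  Assignments 78.5 × 0.25 = 19.625
  Final exam 58 × 0.18 = 10.44
  Essays 34.5 × 0.09 = 3.105
  Discussion 86 × 0.16 = 13.76
  Written exam 70 × 0.32 = 22.4
Sum = 69.33
69.33 is ≥ 60 and < 70 → D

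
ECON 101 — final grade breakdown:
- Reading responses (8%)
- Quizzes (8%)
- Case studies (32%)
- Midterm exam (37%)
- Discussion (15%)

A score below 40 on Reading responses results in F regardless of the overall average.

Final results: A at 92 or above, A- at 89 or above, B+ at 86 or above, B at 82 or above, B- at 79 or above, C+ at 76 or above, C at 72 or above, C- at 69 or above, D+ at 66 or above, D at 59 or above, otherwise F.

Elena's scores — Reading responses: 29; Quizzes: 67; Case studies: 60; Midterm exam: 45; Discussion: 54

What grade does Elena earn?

F

Reading responses score 29 < 40: minimum not met.
Weighted total:
  Reading responses 29 × 0.08 = 2.32
  Quizzes 67 × 0.08 = 5.36
  Case studies 60 × 0.32 = 19.2
  Midterm exam 45 × 0.37 = 16.65
  Discussion 54 × 0.15 = 8.1
Sum = 51.63
Because the Reading responses minimum was not met, the result is F.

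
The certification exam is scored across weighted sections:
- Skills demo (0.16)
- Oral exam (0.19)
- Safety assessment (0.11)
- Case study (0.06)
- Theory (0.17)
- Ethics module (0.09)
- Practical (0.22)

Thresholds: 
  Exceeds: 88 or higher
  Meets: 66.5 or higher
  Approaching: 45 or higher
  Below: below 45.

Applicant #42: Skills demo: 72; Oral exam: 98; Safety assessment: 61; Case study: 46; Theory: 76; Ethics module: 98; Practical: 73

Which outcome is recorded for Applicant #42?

Meets

Weighted total:
  Skills demo 72 × 0.16 = 11.52
  Oral exam 98 × 0.19 = 18.62
  Safety assessment 61 × 0.11 = 6.71
  Case study 46 × 0.06 = 2.76
  Theory 76 × 0.17 = 12.92
  Ethics module 98 × 0.09 = 8.82
  Practical 73 × 0.22 = 16.06
Sum = 77.41
77.41 is ≥ 66.5 and < 88 → Meets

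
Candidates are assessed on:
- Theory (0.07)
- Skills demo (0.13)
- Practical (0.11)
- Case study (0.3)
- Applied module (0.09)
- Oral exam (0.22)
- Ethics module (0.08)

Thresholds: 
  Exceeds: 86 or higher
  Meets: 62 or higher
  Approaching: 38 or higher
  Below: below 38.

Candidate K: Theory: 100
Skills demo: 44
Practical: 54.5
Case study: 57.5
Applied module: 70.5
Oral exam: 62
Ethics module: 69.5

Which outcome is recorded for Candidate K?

Approaching

Weighted total:
  Theory 100 × 0.07 = 7
  Skills demo 44 × 0.13 = 5.72
  Practical 54.5 × 0.11 = 5.995
  Case study 57.5 × 0.3 = 17.25
  Applied module 70.5 × 0.09 = 6.345
  Oral exam 62 × 0.22 = 13.64
  Ethics module 69.5 × 0.08 = 5.56
Sum = 61.51
61.51 is ≥ 38 and < 62 → Approaching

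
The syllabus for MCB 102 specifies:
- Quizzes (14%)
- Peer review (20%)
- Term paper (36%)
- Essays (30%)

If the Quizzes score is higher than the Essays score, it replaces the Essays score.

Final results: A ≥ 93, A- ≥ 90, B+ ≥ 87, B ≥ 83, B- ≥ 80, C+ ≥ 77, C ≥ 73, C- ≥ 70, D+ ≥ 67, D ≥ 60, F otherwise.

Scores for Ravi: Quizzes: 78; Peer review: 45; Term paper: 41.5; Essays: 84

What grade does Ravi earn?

D

Quizzes (78) ≤ Essays (84), so Essays stays at 84.
Weighted total:
  Quizzes 78 × 0.14 = 10.92
  Peer review 45 × 0.2 = 9
  Term paper 41.5 × 0.36 = 14.94
  Essays 84 × 0.3 = 25.2
Sum = 60.06
60.06 is ≥ 60 and < 67 → D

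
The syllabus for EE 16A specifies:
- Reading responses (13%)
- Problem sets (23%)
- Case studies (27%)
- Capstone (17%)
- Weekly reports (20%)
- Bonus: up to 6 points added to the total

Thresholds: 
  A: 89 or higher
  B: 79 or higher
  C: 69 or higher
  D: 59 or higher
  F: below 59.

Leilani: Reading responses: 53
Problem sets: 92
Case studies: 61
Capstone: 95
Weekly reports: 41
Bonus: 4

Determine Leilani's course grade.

C

Weighted total:
  Reading responses 53 × 0.13 = 6.89
  Problem sets 92 × 0.23 = 21.16
  Case studies 61 × 0.27 = 16.47
  Capstone 95 × 0.17 = 16.15
  Weekly reports 41 × 0.2 = 8.2
Sum = 68.87
Bonus: 68.87 + 4 = 72.87
72.87 is ≥ 69 and < 79 → C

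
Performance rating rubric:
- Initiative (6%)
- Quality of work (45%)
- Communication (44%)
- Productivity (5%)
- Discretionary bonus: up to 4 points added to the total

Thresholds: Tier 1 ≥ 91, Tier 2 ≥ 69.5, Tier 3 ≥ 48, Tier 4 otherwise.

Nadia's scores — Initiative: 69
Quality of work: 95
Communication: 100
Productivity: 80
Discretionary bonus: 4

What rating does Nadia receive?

Tier 1

Weighted total:
  Initiative 69 × 0.06 = 4.14
  Quality of work 95 × 0.45 = 42.75
  Communication 100 × 0.44 = 44
  Productivity 80 × 0.05 = 4
Sum = 94.89
Discretionary bonus: 94.89 + 4 = 98.89
98.89 ≥ 91 → Tier 1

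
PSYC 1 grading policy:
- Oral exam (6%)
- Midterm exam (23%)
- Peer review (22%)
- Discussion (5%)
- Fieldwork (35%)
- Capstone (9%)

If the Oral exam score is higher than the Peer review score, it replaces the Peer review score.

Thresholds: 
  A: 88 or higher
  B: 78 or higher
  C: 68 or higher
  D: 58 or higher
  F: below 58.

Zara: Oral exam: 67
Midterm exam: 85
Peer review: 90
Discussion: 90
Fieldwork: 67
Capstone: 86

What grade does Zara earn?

Oral exam (67) ≤ Peer review (90), so Peer review stays at 90.
Weighted total:
  Oral exam 67 × 0.06 = 4.02
  Midterm exam 85 × 0.23 = 19.55
  Peer review 90 × 0.22 = 19.8
  Discussion 90 × 0.05 = 4.5
  Fieldwork 67 × 0.35 = 23.45
  Capstone 86 × 0.09 = 7.74
Sum = 79.06
79.06 is ≥ 78 and < 88 → B

B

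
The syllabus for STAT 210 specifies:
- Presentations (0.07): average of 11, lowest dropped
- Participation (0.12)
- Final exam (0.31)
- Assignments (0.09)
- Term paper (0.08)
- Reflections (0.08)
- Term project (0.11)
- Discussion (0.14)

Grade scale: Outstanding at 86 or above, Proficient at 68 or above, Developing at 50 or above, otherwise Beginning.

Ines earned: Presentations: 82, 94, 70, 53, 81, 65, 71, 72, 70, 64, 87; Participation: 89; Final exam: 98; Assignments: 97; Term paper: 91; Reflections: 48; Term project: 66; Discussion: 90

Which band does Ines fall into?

Outstanding

Presentations: drop 53 → average of remaining 10 = 756/10 = 75.6
Weighted total:
  Presentations 75.6 × 0.07 = 5.292
  Participation 89 × 0.12 = 10.68
  Final exam 98 × 0.31 = 30.38
  Assignments 97 × 0.09 = 8.73
  Term paper 91 × 0.08 = 7.28
  Reflections 48 × 0.08 = 3.84
  Term project 66 × 0.11 = 7.26
  Discussion 90 × 0.14 = 12.6
Sum = 86.062
86.062 ≥ 86 → Outstanding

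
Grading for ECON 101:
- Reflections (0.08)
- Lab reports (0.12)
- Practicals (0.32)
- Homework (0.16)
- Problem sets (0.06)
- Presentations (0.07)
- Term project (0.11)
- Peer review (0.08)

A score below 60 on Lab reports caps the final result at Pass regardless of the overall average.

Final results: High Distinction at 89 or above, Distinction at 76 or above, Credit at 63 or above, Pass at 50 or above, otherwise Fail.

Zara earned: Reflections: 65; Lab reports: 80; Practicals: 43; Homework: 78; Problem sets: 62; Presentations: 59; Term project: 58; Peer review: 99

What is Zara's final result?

Lab reports score 80 ≥ 60: minimum met.
Weighted total:
  Reflections 65 × 0.08 = 5.2
  Lab reports 80 × 0.12 = 9.6
  Practicals 43 × 0.32 = 13.76
  Homework 78 × 0.16 = 12.48
  Problem sets 62 × 0.06 = 3.72
  Presentations 59 × 0.07 = 4.13
  Term project 58 × 0.11 = 6.38
  Peer review 99 × 0.08 = 7.92
Sum = 63.19
63.19 is ≥ 63 and < 76 → Credit

Credit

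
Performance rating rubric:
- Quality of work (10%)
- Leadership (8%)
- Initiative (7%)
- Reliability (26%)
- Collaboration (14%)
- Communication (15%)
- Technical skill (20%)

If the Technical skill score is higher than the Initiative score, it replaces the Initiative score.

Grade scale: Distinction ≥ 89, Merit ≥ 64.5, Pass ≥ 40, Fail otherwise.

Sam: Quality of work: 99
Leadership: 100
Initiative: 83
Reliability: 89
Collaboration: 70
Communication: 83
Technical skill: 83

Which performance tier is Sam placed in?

Technical skill (83) ≤ Initiative (83), so Initiative stays at 83.
Weighted total:
  Quality of work 99 × 0.1 = 9.9
  Leadership 100 × 0.08 = 8
  Initiative 83 × 0.07 = 5.81
  Reliability 89 × 0.26 = 23.14
  Collaboration 70 × 0.14 = 9.8
  Communication 83 × 0.15 = 12.45
  Technical skill 83 × 0.2 = 16.6
Sum = 85.7
85.7 is ≥ 64.5 and < 89 → Merit

Merit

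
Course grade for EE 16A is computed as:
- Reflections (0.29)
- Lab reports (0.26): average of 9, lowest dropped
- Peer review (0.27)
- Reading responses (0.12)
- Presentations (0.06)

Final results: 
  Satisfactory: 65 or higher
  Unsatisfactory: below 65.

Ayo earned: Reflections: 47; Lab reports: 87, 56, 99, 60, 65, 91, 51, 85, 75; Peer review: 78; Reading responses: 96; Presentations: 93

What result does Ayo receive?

Satisfactory

Lab reports: drop 51 → average of remaining 8 = 618/8 = 77.25
Weighted total:
  Reflections 47 × 0.29 = 13.63
  Lab reports 77.25 × 0.26 = 20.085
  Peer review 78 × 0.27 = 21.06
  Reading responses 96 × 0.12 = 11.52
  Presentations 93 × 0.06 = 5.58
Sum = 71.875
71.875 ≥ 65 → Satisfactory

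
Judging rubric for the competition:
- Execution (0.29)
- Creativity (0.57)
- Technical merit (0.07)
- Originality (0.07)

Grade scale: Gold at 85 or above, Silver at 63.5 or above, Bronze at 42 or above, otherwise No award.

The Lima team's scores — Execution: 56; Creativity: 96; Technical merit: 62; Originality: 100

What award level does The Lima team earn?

Silver

Weighted total:
  Execution 56 × 0.29 = 16.24
  Creativity 96 × 0.57 = 54.72
  Technical merit 62 × 0.07 = 4.34
  Originality 100 × 0.07 = 7
Sum = 82.3
82.3 is ≥ 63.5 and < 85 → Silver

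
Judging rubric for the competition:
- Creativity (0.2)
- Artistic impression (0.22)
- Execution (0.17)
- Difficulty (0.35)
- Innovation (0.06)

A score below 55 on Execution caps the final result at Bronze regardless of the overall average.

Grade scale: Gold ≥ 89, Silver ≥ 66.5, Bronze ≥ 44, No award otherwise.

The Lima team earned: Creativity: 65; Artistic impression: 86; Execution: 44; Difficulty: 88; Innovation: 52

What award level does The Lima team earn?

Execution score 44 < 55: minimum not met.
Weighted total:
  Creativity 65 × 0.2 = 13
  Artistic impression 86 × 0.22 = 18.92
  Execution 44 × 0.17 = 7.48
  Difficulty 88 × 0.35 = 30.8
  Innovation 52 × 0.06 = 3.12
Sum = 73.32
73.32 would be Silver; cap at Bronze applies → Bronze.

Bronze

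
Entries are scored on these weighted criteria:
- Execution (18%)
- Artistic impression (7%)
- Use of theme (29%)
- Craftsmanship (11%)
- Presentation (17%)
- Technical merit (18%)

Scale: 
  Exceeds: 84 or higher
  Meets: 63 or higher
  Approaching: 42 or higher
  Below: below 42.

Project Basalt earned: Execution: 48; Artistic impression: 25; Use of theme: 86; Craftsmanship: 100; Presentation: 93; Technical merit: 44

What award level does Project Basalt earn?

Meets

Weighted total:
  Execution 48 × 0.18 = 8.64
  Artistic impression 25 × 0.07 = 1.75
  Use of theme 86 × 0.29 = 24.94
  Craftsmanship 100 × 0.11 = 11
  Presentation 93 × 0.17 = 15.81
  Technical merit 44 × 0.18 = 7.92
Sum = 70.06
70.06 is ≥ 63 and < 84 → Meets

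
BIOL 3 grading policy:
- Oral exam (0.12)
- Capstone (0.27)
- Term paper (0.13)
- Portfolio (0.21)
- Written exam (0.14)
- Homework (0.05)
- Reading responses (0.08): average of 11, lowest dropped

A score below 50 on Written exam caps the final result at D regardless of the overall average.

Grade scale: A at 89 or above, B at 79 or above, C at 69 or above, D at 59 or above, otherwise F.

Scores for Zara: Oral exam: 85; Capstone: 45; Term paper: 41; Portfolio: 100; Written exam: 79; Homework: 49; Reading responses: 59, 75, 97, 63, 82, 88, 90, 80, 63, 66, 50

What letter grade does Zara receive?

D

Reading responses: drop 50 → average of remaining 10 = 763/10 = 76.3
Written exam score 79 ≥ 50: minimum met.
Weighted total:
  Oral exam 85 × 0.12 = 10.2
  Capstone 45 × 0.27 = 12.15
  Term paper 41 × 0.13 = 5.33
  Portfolio 100 × 0.21 = 21
  Written exam 79 × 0.14 = 11.06
  Homework 49 × 0.05 = 2.45
  Reading responses 76.3 × 0.08 = 6.104
Sum = 68.294
68.294 is ≥ 59 and < 69 → D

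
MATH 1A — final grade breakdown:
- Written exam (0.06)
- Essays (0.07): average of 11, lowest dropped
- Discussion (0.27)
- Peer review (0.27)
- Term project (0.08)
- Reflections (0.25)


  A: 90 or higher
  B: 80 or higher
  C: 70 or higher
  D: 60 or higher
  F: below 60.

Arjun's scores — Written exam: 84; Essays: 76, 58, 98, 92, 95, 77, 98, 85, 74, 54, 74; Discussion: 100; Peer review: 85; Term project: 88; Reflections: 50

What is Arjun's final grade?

Essays: drop 54 → average of remaining 10 = 827/10 = 82.7
Weighted total:
  Written exam 84 × 0.06 = 5.04
  Essays 82.7 × 0.07 = 5.789
  Discussion 100 × 0.27 = 27
  Peer review 85 × 0.27 = 22.95
  Term project 88 × 0.08 = 7.04
  Reflections 50 × 0.25 = 12.5
Sum = 80.319
80.319 is ≥ 80 and < 90 → B

B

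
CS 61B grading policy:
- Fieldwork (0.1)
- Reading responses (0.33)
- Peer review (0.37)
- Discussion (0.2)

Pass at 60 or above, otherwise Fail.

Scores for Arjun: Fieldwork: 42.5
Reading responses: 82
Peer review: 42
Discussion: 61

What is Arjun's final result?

Fail

Weighted total:
  Fieldwork 42.5 × 0.1 = 4.25
  Reading responses 82 × 0.33 = 27.06
  Peer review 42 × 0.37 = 15.54
  Discussion 61 × 0.2 = 12.2
Sum = 59.05
59.05 < 60 → Fail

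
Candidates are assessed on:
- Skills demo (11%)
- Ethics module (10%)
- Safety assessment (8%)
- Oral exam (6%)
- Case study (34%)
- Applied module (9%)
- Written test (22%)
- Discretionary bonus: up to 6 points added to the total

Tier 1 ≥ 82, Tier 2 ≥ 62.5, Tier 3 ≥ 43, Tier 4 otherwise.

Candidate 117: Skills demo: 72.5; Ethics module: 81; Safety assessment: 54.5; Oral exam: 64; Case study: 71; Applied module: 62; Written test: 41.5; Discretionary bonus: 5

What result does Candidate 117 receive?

Weighted total:
  Skills demo 72.5 × 0.11 = 7.975
  Ethics module 81 × 0.1 = 8.1
  Safety assessment 54.5 × 0.08 = 4.36
  Oral exam 64 × 0.06 = 3.84
  Case study 71 × 0.34 = 24.14
  Applied module 62 × 0.09 = 5.58
  Written test 41.5 × 0.22 = 9.13
Sum = 63.125
Discretionary bonus: 63.125 + 5 = 68.125
68.125 is ≥ 62.5 and < 82 → Tier 2

Tier 2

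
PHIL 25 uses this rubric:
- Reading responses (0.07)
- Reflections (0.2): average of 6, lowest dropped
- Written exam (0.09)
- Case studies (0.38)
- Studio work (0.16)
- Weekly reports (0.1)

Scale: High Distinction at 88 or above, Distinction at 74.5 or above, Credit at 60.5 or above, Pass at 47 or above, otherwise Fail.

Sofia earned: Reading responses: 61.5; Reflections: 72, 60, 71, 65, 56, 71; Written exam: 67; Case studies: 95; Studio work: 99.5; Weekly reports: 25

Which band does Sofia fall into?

Distinction

Reflections: drop 56 → average of remaining 5 = 339/5 = 67.8
Weighted total:
  Reading responses 61.5 × 0.07 = 4.305
  Reflections 67.8 × 0.2 = 13.56
  Written exam 67 × 0.09 = 6.03
  Case studies 95 × 0.38 = 36.1
  Studio work 99.5 × 0.16 = 15.92
  Weekly reports 25 × 0.1 = 2.5
Sum = 78.415
78.415 is ≥ 74.5 and < 88 → Distinction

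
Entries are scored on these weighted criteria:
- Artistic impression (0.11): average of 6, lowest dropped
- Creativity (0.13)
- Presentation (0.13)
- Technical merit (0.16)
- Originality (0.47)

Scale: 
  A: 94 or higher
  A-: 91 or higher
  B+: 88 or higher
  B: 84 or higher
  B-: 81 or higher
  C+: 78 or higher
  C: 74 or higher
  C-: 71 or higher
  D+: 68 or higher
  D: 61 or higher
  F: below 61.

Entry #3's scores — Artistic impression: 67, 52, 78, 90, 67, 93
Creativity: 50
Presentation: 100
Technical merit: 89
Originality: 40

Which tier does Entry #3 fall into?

D

Artistic impression: drop 52 → average of remaining 5 = 395/5 = 79
Weighted total:
  Artistic impression 79 × 0.11 = 8.69
  Creativity 50 × 0.13 = 6.5
  Presentation 100 × 0.13 = 13
  Technical merit 89 × 0.16 = 14.24
  Originality 40 × 0.47 = 18.8
Sum = 61.23
61.23 is ≥ 61 and < 68 → D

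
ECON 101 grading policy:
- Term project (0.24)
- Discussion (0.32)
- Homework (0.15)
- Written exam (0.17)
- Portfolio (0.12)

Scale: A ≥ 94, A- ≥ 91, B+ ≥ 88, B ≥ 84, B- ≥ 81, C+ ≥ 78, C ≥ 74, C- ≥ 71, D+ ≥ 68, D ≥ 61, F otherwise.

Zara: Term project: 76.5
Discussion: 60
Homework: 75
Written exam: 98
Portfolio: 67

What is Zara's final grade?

C-

Weighted total:
  Term project 76.5 × 0.24 = 18.36
  Discussion 60 × 0.32 = 19.2
  Homework 75 × 0.15 = 11.25
  Written exam 98 × 0.17 = 16.66
  Portfolio 67 × 0.12 = 8.04
Sum = 73.51
73.51 is ≥ 71 and < 74 → C-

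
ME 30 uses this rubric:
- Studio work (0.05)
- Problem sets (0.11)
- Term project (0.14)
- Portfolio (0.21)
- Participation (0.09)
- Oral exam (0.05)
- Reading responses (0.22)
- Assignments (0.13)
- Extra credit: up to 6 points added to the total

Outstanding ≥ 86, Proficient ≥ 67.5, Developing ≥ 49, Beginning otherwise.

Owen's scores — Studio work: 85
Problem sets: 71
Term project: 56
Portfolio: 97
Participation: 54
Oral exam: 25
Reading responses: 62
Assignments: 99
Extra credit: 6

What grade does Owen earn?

Proficient

Weighted total:
  Studio work 85 × 0.05 = 4.25
  Problem sets 71 × 0.11 = 7.81
  Term project 56 × 0.14 = 7.84
  Portfolio 97 × 0.21 = 20.37
  Participation 54 × 0.09 = 4.86
  Oral exam 25 × 0.05 = 1.25
  Reading responses 62 × 0.22 = 13.64
  Assignments 99 × 0.13 = 12.87
Sum = 72.89
Extra credit: 72.89 + 6 = 78.89
78.89 is ≥ 67.5 and < 86 → Proficient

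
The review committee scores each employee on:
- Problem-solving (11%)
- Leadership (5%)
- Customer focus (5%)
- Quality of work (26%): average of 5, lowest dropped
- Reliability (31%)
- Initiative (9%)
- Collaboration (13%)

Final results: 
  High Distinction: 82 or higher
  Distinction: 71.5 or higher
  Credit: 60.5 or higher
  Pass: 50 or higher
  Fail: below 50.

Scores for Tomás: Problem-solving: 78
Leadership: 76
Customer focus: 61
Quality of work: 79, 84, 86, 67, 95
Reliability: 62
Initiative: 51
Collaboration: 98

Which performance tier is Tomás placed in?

Distinction

Quality of work: drop 67 → average of remaining 4 = 344/4 = 86
Weighted total:
  Problem-solving 78 × 0.11 = 8.58
  Leadership 76 × 0.05 = 3.8
  Customer focus 61 × 0.05 = 3.05
  Quality of work 86 × 0.26 = 22.36
  Reliability 62 × 0.31 = 19.22
  Initiative 51 × 0.09 = 4.59
  Collaboration 98 × 0.13 = 12.74
Sum = 74.34
74.34 is ≥ 71.5 and < 82 → Distinction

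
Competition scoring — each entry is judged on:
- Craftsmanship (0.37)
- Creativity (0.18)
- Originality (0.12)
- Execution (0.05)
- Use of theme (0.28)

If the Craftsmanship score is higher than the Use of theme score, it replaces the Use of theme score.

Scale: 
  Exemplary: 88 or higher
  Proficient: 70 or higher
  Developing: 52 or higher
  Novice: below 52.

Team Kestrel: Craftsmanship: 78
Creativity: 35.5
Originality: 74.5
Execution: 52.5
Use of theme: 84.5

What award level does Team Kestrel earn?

Proficient

Craftsmanship (78) ≤ Use of theme (84.5), so Use of theme stays at 84.5.
Weighted total:
  Craftsmanship 78 × 0.37 = 28.86
  Creativity 35.5 × 0.18 = 6.39
  Originality 74.5 × 0.12 = 8.94
  Execution 52.5 × 0.05 = 2.625
  Use of theme 84.5 × 0.28 = 23.66
Sum = 70.475
70.475 is ≥ 70 and < 88 → Proficient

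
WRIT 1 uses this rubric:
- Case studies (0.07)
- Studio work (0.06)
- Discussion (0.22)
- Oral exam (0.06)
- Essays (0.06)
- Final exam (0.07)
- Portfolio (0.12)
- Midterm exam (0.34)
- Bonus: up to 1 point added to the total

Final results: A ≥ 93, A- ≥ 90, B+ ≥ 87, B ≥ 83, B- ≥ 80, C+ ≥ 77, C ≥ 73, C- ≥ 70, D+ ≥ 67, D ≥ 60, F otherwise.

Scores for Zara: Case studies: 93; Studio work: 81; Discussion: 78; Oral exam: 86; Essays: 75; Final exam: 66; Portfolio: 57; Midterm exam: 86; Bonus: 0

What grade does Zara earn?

Weighted total:
  Case studies 93 × 0.07 = 6.51
  Studio work 81 × 0.06 = 4.86
  Discussion 78 × 0.22 = 17.16
  Oral exam 86 × 0.06 = 5.16
  Essays 75 × 0.06 = 4.5
  Final exam 66 × 0.07 = 4.62
  Portfolio 57 × 0.12 = 6.84
  Midterm exam 86 × 0.34 = 29.24
Sum = 78.89
Bonus: 78.89 + 0 = 78.89
78.89 is ≥ 77 and < 80 → C+

C+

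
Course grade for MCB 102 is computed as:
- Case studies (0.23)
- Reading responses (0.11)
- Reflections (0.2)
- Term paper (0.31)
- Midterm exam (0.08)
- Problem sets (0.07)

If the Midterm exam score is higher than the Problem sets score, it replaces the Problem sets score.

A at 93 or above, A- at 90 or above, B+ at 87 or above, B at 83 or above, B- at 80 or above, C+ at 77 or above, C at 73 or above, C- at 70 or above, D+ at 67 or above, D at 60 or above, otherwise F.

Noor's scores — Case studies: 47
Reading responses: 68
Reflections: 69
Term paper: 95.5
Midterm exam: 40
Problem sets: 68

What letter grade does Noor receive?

D+

Midterm exam (40) ≤ Problem sets (68), so Problem sets stays at 68.
Weighted total:
  Case studies 47 × 0.23 = 10.81
  Reading responses 68 × 0.11 = 7.48
  Reflections 69 × 0.2 = 13.8
  Term paper 95.5 × 0.31 = 29.605
  Midterm exam 40 × 0.08 = 3.2
  Problem sets 68 × 0.07 = 4.76
Sum = 69.655
69.655 is ≥ 67 and < 70 → D+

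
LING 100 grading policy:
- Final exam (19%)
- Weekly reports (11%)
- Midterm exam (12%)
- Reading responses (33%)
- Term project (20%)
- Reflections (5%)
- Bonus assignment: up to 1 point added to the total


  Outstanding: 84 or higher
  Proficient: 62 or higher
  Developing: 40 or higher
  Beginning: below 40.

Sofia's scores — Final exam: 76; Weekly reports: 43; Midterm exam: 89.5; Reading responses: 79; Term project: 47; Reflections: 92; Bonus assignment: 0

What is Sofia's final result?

Proficient

Weighted total:
  Final exam 76 × 0.19 = 14.44
  Weekly reports 43 × 0.11 = 4.73
  Midterm exam 89.5 × 0.12 = 10.74
  Reading responses 79 × 0.33 = 26.07
  Term project 47 × 0.2 = 9.4
  Reflections 92 × 0.05 = 4.6
Sum = 69.98
Bonus assignment: 69.98 + 0 = 69.98
69.98 is ≥ 62 and < 84 → Proficient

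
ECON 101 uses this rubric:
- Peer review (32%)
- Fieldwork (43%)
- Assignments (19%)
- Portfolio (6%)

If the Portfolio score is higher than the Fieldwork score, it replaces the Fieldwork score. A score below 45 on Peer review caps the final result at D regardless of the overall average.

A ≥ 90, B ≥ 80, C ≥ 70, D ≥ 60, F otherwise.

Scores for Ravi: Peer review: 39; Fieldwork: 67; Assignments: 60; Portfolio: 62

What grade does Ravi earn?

Portfolio (62) ≤ Fieldwork (67), so Fieldwork stays at 67.
Peer review score 39 < 45: minimum not met.
Weighted total:
  Peer review 39 × 0.32 = 12.48
  Fieldwork 67 × 0.43 = 28.81
  Assignments 60 × 0.19 = 11.4
  Portfolio 62 × 0.06 = 3.72
Sum = 56.41
56.41 would be F; cap at D applies → F.

F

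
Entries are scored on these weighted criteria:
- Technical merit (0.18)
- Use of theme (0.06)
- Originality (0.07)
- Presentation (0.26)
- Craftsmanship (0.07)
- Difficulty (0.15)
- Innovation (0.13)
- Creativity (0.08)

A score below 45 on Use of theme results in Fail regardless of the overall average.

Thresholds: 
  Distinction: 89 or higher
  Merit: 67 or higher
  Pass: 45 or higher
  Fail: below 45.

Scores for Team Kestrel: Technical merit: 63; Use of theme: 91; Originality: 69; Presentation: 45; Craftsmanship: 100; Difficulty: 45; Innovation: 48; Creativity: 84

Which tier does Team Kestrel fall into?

Use of theme score 91 ≥ 45: minimum met.
Weighted total:
  Technical merit 63 × 0.18 = 11.34
  Use of theme 91 × 0.06 = 5.46
  Originality 69 × 0.07 = 4.83
  Presentation 45 × 0.26 = 11.7
  Craftsmanship 100 × 0.07 = 7
  Difficulty 45 × 0.15 = 6.75
  Innovation 48 × 0.13 = 6.24
  Creativity 84 × 0.08 = 6.72
Sum = 60.04
60.04 is ≥ 45 and < 67 → Pass

Pass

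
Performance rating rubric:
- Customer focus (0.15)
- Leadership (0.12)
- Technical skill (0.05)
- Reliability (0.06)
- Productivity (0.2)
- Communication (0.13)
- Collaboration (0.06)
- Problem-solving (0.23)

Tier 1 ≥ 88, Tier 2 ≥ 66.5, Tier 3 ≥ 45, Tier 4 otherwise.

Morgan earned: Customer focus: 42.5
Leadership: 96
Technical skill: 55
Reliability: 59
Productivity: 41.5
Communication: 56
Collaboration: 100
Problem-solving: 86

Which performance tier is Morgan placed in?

Tier 3

Weighted total:
  Customer focus 42.5 × 0.15 = 6.375
  Leadership 96 × 0.12 = 11.52
  Technical skill 55 × 0.05 = 2.75
  Reliability 59 × 0.06 = 3.54
  Productivity 41.5 × 0.2 = 8.3
  Communication 56 × 0.13 = 7.28
  Collaboration 100 × 0.06 = 6
  Problem-solving 86 × 0.23 = 19.78
Sum = 65.545
65.545 is ≥ 45 and < 66.5 → Tier 3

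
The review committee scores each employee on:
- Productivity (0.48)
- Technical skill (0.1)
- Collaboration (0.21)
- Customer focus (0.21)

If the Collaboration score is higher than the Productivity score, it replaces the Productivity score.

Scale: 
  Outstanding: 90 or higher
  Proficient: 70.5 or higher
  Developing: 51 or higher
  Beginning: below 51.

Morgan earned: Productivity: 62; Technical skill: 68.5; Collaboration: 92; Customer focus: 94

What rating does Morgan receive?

Collaboration (92) > Productivity (62), so Productivity counts as 92.
Weighted total:
  Productivity 92 × 0.48 = 44.16
  Technical skill 68.5 × 0.1 = 6.85
  Collaboration 92 × 0.21 = 19.32
  Customer focus 94 × 0.21 = 19.74
Sum = 90.07
90.07 ≥ 90 → Outstanding

Outstanding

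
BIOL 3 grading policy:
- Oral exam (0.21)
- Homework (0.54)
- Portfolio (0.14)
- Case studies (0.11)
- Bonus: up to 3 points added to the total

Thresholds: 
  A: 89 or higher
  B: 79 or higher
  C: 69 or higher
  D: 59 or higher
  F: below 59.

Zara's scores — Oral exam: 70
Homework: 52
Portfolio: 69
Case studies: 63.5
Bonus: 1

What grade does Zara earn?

D

Weighted total:
  Oral exam 70 × 0.21 = 14.7
  Homework 52 × 0.54 = 28.08
  Portfolio 69 × 0.14 = 9.66
  Case studies 63.5 × 0.11 = 6.985
Sum = 59.425
Bonus: 59.425 + 1 = 60.425
60.425 is ≥ 59 and < 69 → D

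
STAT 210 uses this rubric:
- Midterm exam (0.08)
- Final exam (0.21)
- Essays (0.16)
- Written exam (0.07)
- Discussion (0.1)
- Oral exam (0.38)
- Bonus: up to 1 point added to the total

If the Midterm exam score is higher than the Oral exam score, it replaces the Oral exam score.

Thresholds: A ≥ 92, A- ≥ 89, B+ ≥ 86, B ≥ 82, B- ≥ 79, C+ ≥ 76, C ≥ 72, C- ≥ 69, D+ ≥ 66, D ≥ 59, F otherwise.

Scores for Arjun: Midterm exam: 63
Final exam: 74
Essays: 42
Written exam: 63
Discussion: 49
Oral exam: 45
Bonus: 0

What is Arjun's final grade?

Midterm exam (63) > Oral exam (45), so Oral exam counts as 63.
Weighted total:
  Midterm exam 63 × 0.08 = 5.04
  Final exam 74 × 0.21 = 15.54
  Essays 42 × 0.16 = 6.72
  Written exam 63 × 0.07 = 4.41
  Discussion 49 × 0.1 = 4.9
  Oral exam 63 × 0.38 = 23.94
Sum = 60.55
Bonus: 60.55 + 0 = 60.55
60.55 is ≥ 59 and < 66 → D

D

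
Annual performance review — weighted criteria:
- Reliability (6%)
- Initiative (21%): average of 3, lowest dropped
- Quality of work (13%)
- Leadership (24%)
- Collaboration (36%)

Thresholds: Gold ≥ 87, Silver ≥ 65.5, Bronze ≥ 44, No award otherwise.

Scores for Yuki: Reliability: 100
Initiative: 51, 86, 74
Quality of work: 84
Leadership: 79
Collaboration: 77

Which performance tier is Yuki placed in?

Initiative: drop 51 → average of remaining 2 = 160/2 = 80
Weighted total:
  Reliability 100 × 0.06 = 6
  Initiative 80 × 0.21 = 16.8
  Quality of work 84 × 0.13 = 10.92
  Leadership 79 × 0.24 = 18.96
  Collaboration 77 × 0.36 = 27.72
Sum = 80.4
80.4 is ≥ 65.5 and < 87 → Silver

Silver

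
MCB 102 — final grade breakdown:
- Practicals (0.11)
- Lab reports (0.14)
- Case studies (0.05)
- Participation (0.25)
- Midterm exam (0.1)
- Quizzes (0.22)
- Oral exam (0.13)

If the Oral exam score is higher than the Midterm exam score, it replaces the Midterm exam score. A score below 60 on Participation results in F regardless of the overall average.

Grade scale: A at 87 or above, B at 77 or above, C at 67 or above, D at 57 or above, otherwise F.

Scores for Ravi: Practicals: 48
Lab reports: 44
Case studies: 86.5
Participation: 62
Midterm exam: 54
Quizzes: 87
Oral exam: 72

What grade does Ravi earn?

Oral exam (72) > Midterm exam (54), so Midterm exam counts as 72.
Participation score 62 ≥ 60: minimum met.
Weighted total:
  Practicals 48 × 0.11 = 5.28
  Lab reports 44 × 0.14 = 6.16
  Case studies 86.5 × 0.05 = 4.325
  Participation 62 × 0.25 = 15.5
  Midterm exam 72 × 0.1 = 7.2
  Quizzes 87 × 0.22 = 19.14
  Oral exam 72 × 0.13 = 9.36
Sum = 66.965
66.965 is ≥ 57 and < 67 → D

D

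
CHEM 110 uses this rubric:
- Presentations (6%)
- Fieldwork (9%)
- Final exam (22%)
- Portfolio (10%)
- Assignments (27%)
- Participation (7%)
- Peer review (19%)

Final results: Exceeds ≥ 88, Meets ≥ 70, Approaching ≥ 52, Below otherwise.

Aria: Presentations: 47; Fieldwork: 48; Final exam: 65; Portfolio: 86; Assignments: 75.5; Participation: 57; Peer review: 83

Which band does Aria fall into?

Meets

Weighted total:
  Presentations 47 × 0.06 = 2.82
  Fieldwork 48 × 0.09 = 4.32
  Final exam 65 × 0.22 = 14.3
  Portfolio 86 × 0.1 = 8.6
  Assignments 75.5 × 0.27 = 20.385
  Participation 57 × 0.07 = 3.99
  Peer review 83 × 0.19 = 15.77
Sum = 70.185
70.185 is ≥ 70 and < 88 → Meets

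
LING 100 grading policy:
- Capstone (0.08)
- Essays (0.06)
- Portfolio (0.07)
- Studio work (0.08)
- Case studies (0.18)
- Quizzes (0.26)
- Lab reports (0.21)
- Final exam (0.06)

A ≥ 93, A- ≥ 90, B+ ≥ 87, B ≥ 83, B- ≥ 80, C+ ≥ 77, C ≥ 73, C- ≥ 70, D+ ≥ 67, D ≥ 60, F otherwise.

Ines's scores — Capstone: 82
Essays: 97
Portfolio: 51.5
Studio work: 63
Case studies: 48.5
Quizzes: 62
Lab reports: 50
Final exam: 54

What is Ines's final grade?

Weighted total:
  Capstone 82 × 0.08 = 6.56
  Essays 97 × 0.06 = 5.82
  Portfolio 51.5 × 0.07 = 3.605
  Studio work 63 × 0.08 = 5.04
  Case studies 48.5 × 0.18 = 8.73
  Quizzes 62 × 0.26 = 16.12
  Lab reports 50 × 0.21 = 10.5
  Final exam 54 × 0.06 = 3.24
Sum = 59.615
59.615 < 60 → F

F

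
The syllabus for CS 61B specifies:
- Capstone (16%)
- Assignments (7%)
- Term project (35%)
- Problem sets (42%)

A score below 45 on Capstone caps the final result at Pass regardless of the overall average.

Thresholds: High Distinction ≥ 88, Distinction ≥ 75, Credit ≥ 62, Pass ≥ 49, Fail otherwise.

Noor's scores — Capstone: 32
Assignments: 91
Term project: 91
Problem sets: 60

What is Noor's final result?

Capstone score 32 < 45: minimum not met.
Weighted total:
  Capstone 32 × 0.16 = 5.12
  Assignments 91 × 0.07 = 6.37
  Term project 91 × 0.35 = 31.85
  Problem sets 60 × 0.42 = 25.2
Sum = 68.54
68.54 would be Credit; cap at Pass applies → Pass.

Pass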